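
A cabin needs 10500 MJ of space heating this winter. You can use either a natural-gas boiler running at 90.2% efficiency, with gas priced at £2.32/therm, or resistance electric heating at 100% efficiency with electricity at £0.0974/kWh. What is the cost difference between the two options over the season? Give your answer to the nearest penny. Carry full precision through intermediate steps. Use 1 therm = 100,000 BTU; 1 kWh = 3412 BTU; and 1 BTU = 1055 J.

Heat load = 10500 MJ = 10,500,000,000 J / 1055 = 9,952,607 BTU
Gas: input = 9,952,607 / 0.902 = 11,033,932 BTU = 110.3 therm → 110.3 × £2.32 = £255.99
Electric: 9,952,607 BTU / 3412 = 2,917 kWh → × £0.0974 = £284.11
Difference = |£255.99 − £284.11| = £28.12

£28.12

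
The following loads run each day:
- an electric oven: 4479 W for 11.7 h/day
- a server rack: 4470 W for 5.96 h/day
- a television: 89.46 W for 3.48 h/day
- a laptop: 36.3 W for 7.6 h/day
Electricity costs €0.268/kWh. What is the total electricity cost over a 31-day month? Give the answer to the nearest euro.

electric oven: 4479 W × 11.7 h × 31 d = 1,624,533 Wh = 1,625 kWh
server rack: 4470 W × 5.96 h × 31 d = 825,877 Wh = 825.9 kWh
television: 89.46 W × 3.48 h × 31 d = 9,651 Wh = 9.651 kWh
laptop: 36.3 W × 7.6 h × 31 d = 8,552 Wh = 8.552 kWh
Total energy = 1,625 + 825.9 + 9.651 + 8.552 = 2,469 kWh
Cost = 2,469 kWh × €0.268 = €661.59 ≈ €662

€662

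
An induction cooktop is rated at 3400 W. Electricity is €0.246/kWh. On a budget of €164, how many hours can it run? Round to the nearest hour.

Energy budget = €164 / €0.246 per kWh = 666.7 kWh = 666,667 Wh
Runtime = 666,667 Wh / 3400 W = 196.1 h

196 h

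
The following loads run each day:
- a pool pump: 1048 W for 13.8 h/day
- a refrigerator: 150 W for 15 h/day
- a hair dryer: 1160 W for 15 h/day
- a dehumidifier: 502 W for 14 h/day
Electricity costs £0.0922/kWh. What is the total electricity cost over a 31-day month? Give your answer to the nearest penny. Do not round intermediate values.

£117.59

pool pump: 1048 W × 13.8 h × 31 d = 448,334 Wh = 448.3 kWh
refrigerator: 150 W × 15 h × 31 d = 69,750 Wh = 69.75 kWh
hair dryer: 1160 W × 15 h × 31 d = 539,400 Wh = 539.4 kWh
dehumidifier: 502 W × 14 h × 31 d = 217,868 Wh = 217.9 kWh
Total energy = 448.3 + 69.75 + 539.4 + 217.9 = 1,275 kWh
Cost = 1,275 kWh × £0.0922 = £117.59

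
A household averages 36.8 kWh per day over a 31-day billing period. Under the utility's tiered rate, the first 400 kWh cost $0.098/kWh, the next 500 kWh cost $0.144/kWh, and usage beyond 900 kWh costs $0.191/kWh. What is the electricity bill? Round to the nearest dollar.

$157

Usage = 36.8 kWh/day × 31 days = 1140.8 kWh
First 400 kWh × $0.098 = $39.20
Next 500 kWh × $0.144 = $72.00
Remaining 240.8 kWh × $0.191 = $45.99
Total = $157.19 ≈ $157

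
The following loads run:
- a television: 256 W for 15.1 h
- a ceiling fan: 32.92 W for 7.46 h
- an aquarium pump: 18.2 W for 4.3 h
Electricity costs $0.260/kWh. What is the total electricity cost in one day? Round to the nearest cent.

television: 256 W × 15.1 h = 3,866 Wh = 3.866 kWh
ceiling fan: 32.92 W × 7.46 h = 246 Wh = 0.2456 kWh
aquarium pump: 18.2 W × 4.3 h = 78 Wh = 0.07826 kWh
Total energy = 3.866 + 0.2456 + 0.07826 = 4.189 kWh
Cost = 4.189 kWh × $0.260 = $1.09

$1.09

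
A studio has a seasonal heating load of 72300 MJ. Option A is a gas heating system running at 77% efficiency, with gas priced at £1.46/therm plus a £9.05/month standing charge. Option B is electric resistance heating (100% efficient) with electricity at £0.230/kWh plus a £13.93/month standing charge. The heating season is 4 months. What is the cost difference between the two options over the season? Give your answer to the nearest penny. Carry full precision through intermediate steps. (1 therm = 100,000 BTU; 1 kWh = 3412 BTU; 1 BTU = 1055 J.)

Heat load = 72300 MJ = 72,300,000,000 J / 1055 = 68,530,806 BTU
Gas: input = 68,530,806 / 0.77 = 89,001,046 BTU = 890 therm → 890 × £1.46 = £1,299.42; + 4 × £9.05 standing = £1,335.62
Electric: 68,530,806 BTU / 3412 = 20,090 kWh → × £0.230 = £4,619.60; + 4 × £13.93 standing = £4,675.32
Difference = |£1,335.62 − £4,675.32| = £3,339.71

£3339.71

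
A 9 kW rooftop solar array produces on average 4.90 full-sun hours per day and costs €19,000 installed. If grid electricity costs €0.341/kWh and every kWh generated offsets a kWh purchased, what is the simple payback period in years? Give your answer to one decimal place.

Daily generation = 9 kW × 4.90 h = 44.1 kWh
Annual generation = 44.1 × 365 = 16096 kWh
Annual savings = 16096 × €0.341 = €5,488.91
Payback = €19,000 / €5,488.91 = 3.46 years

3.5 years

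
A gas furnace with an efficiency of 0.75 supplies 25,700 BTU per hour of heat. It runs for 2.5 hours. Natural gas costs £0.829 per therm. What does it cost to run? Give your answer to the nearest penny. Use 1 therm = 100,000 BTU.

Heat delivered = 25,700 BTU/h × 2.5 h = 64,250 BTU
Gas input = 64,250 / 0.75 = 85,667 BTU
= 85,667 / 100,000 = 0.8567 therm
Cost = 0.8567 × £0.829/therm = £0.71

£0.71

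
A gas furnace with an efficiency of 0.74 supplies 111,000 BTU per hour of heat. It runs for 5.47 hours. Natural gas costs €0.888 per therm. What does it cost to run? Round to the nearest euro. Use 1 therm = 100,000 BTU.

Heat delivered = 111,000 BTU/h × 5.47 h = 607,170 BTU
Gas input = 607,170 / 0.74 = 820,500 BTU
= 820,500 / 100,000 = 8.205 therm
Cost = 8.205 × €0.888/therm = €7.29 ≈ €7

€7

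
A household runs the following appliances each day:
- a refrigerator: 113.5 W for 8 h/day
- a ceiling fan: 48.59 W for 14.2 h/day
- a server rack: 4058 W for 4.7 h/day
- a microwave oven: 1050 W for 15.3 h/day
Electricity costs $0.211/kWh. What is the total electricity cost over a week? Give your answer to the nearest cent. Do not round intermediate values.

$54.26

refrigerator: 113.5 W × 8 h × 7 d = 6,356 Wh = 6.356 kWh
ceiling fan: 48.59 W × 14.2 h × 7 d = 4,830 Wh = 4.83 kWh
server rack: 4058 W × 4.7 h × 7 d = 133,508 Wh = 133.5 kWh
microwave oven: 1050 W × 15.3 h × 7 d = 112,455 Wh = 112.5 kWh
Total energy = 6.356 + 4.83 + 133.5 + 112.5 = 257.1 kWh
Cost = 257.1 kWh × $0.211 = $54.26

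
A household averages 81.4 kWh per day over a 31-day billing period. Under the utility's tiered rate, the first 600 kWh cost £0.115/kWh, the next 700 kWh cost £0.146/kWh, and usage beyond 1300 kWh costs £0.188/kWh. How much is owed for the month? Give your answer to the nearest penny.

Usage = 81.4 kWh/day × 31 days = 2523.4 kWh
First 600 kWh × £0.115 = £69.00
Next 700 kWh × £0.146 = £102.20
Remaining 1223.4 kWh × £0.188 = £230.00
Total = £401.20

£401.20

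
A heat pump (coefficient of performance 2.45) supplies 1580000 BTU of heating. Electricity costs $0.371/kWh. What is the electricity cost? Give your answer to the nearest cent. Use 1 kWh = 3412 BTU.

Heat delivered = 1,580,000 BTU / 3412 = 463.1 kWh
Electrical input = 463.1 kWh / 2.45 = 189 kWh
Cost = 189 × $0.371/kWh = $70.12

$70.12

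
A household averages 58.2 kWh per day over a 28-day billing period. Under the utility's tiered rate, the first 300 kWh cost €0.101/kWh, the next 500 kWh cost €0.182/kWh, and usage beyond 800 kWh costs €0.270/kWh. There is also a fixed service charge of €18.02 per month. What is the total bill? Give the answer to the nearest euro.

€363

Usage = 58.2 kWh/day × 28 days = 1629.6 kWh
First 300 kWh × €0.101 = €30.30
Next 500 kWh × €0.182 = €91.00
Remaining 829.6 kWh × €0.270 = €223.99
Energy charge = €345.29; + service €18.02 = €363.31 ≈ €363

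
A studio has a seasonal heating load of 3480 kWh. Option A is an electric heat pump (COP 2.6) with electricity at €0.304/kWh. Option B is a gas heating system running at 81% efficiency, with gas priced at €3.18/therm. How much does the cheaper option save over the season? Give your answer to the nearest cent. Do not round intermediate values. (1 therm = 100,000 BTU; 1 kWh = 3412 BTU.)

€59.26

Heat load = 3480 kWh × 3412 = 11,873,760 BTU
Gas: input = 11,873,760 / 0.81 = 14,658,963 BTU = 146.6 therm → 146.6 × €3.18 = €466.16
Heat pump: 11,873,760 BTU / 3412 = 3,480 kWh heat; / 2.6 = 1,338 kWh in → × €0.304 = €406.89
Difference = |€466.16 − €406.89| = €59.26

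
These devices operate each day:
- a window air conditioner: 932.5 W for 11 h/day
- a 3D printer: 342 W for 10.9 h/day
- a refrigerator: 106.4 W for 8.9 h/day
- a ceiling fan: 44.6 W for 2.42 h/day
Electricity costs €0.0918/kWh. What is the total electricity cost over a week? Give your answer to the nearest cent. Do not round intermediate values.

window air conditioner: 932.5 W × 11 h × 7 d = 71,802 Wh = 71.8 kWh
3D printer: 342 W × 10.9 h × 7 d = 26,095 Wh = 26.09 kWh
refrigerator: 106.4 W × 8.9 h × 7 d = 6,629 Wh = 6.629 kWh
ceiling fan: 44.6 W × 2.42 h × 7 d = 756 Wh = 0.7555 kWh
Total energy = 71.8 + 26.09 + 6.629 + 0.7555 = 105.3 kWh
Cost = 105.3 kWh × €0.0918 = €9.66

€9.66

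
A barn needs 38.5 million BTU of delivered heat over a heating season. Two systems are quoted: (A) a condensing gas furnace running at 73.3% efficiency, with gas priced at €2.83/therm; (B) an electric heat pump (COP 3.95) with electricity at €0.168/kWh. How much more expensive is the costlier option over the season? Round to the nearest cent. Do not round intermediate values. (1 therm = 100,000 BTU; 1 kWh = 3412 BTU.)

€1006.51

Heat load = 38.5 × 10⁶ BTU = 38,500,000 BTU
Gas: input = 38,500,000 / 0.733 = 52,523,874 BTU = 525.2 therm → 525.2 × €2.83 = €1,486.43
Heat pump: 38,500,000 BTU / 3412 = 11,280 kWh heat; / 3.95 = 2,857 kWh in → × €0.168 = €479.91
Difference = |€1,486.43 − €479.91| = €1,006.51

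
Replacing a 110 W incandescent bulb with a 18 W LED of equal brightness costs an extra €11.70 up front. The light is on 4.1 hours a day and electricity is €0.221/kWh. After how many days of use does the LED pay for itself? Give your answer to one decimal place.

Power saved = 110 − 18 = 92 W
Daily energy saved = 92 W × 4.1 h = 377.2 Wh = 0.3772 kWh
Daily savings = 0.3772 × €0.221 = €0.0834
Payback = €11.70 / €0.0834 per day = 140.4 days

140.4 days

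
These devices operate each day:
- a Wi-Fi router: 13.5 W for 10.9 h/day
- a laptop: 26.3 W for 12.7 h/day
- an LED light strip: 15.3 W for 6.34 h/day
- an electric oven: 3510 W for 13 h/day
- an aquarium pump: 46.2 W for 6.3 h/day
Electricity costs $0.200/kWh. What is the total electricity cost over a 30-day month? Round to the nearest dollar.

Wi-Fi router: 13.5 W × 10.9 h × 30 d = 4,414 Wh = 4.415 kWh
laptop: 26.3 W × 12.7 h × 30 d = 10,020 Wh = 10.02 kWh
LED light strip: 15.3 W × 6.34 h × 30 d = 2,910 Wh = 2.91 kWh
electric oven: 3510 W × 13 h × 30 d = 1,368,900 Wh = 1,369 kWh
aquarium pump: 46.2 W × 6.3 h × 30 d = 8,732 Wh = 8.732 kWh
Total energy = 4.415 + 10.02 + 2.91 + 1,369 + 8.732 = 1,395 kWh
Cost = 1,395 kWh × $0.200 = $279.00

$279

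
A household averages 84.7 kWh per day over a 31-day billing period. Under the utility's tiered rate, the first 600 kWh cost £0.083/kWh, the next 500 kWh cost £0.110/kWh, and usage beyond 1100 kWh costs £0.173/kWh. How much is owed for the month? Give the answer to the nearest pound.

Usage = 84.7 kWh/day × 31 days = 2625.7 kWh
First 600 kWh × £0.083 = £49.80
Next 500 kWh × £0.110 = £55.00
Remaining 1525.7 kWh × £0.173 = £263.95
Total = £368.75 ≈ £369

£369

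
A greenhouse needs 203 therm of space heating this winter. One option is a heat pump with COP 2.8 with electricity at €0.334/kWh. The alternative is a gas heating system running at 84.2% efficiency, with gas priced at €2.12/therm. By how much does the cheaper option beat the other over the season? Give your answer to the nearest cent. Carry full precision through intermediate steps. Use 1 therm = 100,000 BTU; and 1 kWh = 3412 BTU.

Heat load = 203 therm × 100,000 = 20,300,000 BTU
Gas: input = 20,300,000 / 0.842 = 24,109,264 BTU = 241.1 therm → 241.1 × €2.12 = €511.12
Heat pump: 20,300,000 BTU / 3412 = 5,950 kWh heat; / 2.8 = 2,125 kWh in → × €0.334 = €709.70
Difference = |€511.12 − €709.70| = €198.58

€198.58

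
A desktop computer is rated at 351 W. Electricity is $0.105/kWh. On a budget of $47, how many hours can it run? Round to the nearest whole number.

Energy budget = $47 / $0.105 per kWh = 447.6 kWh = 447,619 Wh
Runtime = 447,619 Wh / 351 W = 1,275 h

1275 h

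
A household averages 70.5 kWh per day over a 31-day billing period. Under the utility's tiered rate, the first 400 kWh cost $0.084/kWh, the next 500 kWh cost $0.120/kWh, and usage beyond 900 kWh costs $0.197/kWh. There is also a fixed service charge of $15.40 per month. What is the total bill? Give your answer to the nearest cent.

$362.24

Usage = 70.5 kWh/day × 31 days = 2185.5 kWh
First 400 kWh × $0.084 = $33.60
Next 500 kWh × $0.120 = $60.00
Remaining 1285.5 kWh × $0.197 = $253.24
Energy charge = $346.84; + service $15.40 = $362.24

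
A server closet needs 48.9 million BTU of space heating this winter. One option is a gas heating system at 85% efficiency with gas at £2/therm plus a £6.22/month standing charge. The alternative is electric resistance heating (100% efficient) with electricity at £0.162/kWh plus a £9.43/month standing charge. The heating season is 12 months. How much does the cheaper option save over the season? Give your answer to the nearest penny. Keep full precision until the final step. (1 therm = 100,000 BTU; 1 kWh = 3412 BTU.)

£1209.68

Heat load = 48.9 × 10⁶ BTU = 48,900,000 BTU
Gas: input = 48,900,000 / 0.85 = 57,529,412 BTU = 575.3 therm → 575.3 × £2 = £1,150.59; + 12 × £6.22 standing = £1,225.23
Electric: 48,900,000 BTU / 3412 = 14,330 kWh → × £0.162 = £2,321.75; + 12 × £9.43 standing = £2,434.91
Difference = |£1,225.23 − £2,434.91| = £1,209.68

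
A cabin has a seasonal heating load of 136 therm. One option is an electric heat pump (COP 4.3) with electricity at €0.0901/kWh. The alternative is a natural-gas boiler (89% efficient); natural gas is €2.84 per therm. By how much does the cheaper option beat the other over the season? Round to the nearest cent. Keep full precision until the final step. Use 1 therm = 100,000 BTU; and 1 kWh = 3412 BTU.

Heat load = 136 therm × 100,000 = 13,600,000 BTU
Gas: input = 13,600,000 / 0.89 = 15,280,899 BTU = 152.8 therm → 152.8 × €2.84 = €433.98
Heat pump: 13,600,000 BTU / 3412 = 3,986 kWh heat; / 4.3 = 927 kWh in → × €0.0901 = €83.52
Difference = |€433.98 − €83.52| = €350.46

€350.46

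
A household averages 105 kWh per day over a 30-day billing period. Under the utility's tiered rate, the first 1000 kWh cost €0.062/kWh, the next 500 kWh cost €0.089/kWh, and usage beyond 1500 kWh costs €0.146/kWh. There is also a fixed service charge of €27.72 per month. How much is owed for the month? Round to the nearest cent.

Usage = 105 kWh/day × 30 days = 3150 kWh
First 1000 kWh × €0.062 = €62.00
Next 500 kWh × €0.089 = €44.50
Remaining 1650 kWh × €0.146 = €240.90
Energy charge = €347.40; + service €27.72 = €375.12

€375.12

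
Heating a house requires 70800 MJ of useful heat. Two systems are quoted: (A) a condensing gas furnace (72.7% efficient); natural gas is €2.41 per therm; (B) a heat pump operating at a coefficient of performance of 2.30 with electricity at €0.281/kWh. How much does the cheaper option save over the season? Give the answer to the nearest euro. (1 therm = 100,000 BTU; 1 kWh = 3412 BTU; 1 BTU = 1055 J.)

Heat load = 70800 MJ = 70,800,000,000 J / 1055 = 67,109,005 BTU
Gas: input = 67,109,005 / 0.727 = 92,309,498 BTU = 923.1 therm → 923.1 × €2.41 = €2,224.66
Heat pump: 67,109,005 BTU / 3412 = 19,670 kWh heat; / 2.30 = 8,552 kWh in → × €0.281 = €2,402.98
Difference = |€2,224.66 − €2,402.98| = €178.32 ≈ €178

€178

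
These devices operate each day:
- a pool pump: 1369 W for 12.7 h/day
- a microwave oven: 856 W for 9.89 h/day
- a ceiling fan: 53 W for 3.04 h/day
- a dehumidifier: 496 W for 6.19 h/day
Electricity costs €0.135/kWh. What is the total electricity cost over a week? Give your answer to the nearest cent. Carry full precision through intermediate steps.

pool pump: 1369 W × 12.7 h × 7 d = 121,704 Wh = 121.7 kWh
microwave oven: 856 W × 9.89 h × 7 d = 59,261 Wh = 59.26 kWh
ceiling fan: 53 W × 3.04 h × 7 d = 1,128 Wh = 1.128 kWh
dehumidifier: 496 W × 6.19 h × 7 d = 21,492 Wh = 21.49 kWh
Total energy = 121.7 + 59.26 + 1.128 + 21.49 = 203.6 kWh
Cost = 203.6 kWh × €0.135 = €27.48

€27.48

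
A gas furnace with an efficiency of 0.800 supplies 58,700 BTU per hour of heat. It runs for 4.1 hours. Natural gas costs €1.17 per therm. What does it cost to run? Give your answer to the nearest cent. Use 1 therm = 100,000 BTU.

Heat delivered = 58,700 BTU/h × 4.1 h = 240,670 BTU
Gas input = 240,670 / 0.800 = 300,837 BTU
= 300,837 / 100,000 = 3.008 therm
Cost = 3.008 × €1.17/therm = €3.52

€3.52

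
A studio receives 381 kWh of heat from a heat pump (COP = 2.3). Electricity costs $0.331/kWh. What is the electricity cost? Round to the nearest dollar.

Electrical input = 381 kWh / 2.3 = 165.7 kWh
Cost = 165.7 × $0.331/kWh = $54.83 ≈ $55

$55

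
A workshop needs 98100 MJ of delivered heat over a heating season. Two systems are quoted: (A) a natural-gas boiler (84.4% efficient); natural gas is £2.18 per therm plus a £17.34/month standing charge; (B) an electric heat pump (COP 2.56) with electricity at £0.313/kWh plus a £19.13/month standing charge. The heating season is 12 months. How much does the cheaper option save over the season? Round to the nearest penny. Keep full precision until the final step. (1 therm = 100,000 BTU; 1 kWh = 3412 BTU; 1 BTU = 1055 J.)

Heat load = 98100 MJ = 98,100,000,000 J / 1055 = 92,985,782 BTU
Gas: input = 92,985,782 / 0.844 = 110,172,727 BTU = 1,102 therm → 1,102 × £2.18 = £2,401.77; + 12 × £17.34 standing = £2,609.85
Heat pump: 92,985,782 BTU / 3412 = 27,250 kWh heat; / 2.56 = 10,650 kWh in → × £0.313 = £3,332.05; + 12 × £19.13 standing = £3,561.61
Difference = |£2,609.85 − £3,561.61| = £951.77

£951.77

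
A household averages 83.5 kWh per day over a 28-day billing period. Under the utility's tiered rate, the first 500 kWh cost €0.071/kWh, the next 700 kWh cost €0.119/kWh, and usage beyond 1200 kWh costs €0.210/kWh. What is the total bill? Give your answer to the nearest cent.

Usage = 83.5 kWh/day × 28 days = 2338 kWh
First 500 kWh × €0.071 = €35.50
Next 700 kWh × €0.119 = €83.30
Remaining 1138 kWh × €0.210 = €238.98
Total = €357.78

€357.78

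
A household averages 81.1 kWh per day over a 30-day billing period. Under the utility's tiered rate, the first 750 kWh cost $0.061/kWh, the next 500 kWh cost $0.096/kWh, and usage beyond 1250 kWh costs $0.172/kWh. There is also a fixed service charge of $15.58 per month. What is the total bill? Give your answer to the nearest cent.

Usage = 81.1 kWh/day × 30 days = 2433 kWh
First 750 kWh × $0.061 = $45.75
Next 500 kWh × $0.096 = $48.00
Remaining 1183 kWh × $0.172 = $203.48
Energy charge = $297.23; + service $15.58 = $312.81

$312.81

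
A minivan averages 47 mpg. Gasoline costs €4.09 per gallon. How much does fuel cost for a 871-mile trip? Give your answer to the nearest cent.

€75.80

Fuel = 871 mi / 47 mpg = 18.53 gal
Cost = 18.53 gal × €4.09/gal = €75.80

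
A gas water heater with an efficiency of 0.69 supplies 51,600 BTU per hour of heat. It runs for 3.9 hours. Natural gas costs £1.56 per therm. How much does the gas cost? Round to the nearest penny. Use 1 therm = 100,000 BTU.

Heat delivered = 51,600 BTU/h × 3.9 h = 201,240 BTU
Gas input = 201,240 / 0.69 = 291,652 BTU
= 291,652 / 100,000 = 2.917 therm
Cost = 2.917 × £1.56/therm = £4.55

£4.55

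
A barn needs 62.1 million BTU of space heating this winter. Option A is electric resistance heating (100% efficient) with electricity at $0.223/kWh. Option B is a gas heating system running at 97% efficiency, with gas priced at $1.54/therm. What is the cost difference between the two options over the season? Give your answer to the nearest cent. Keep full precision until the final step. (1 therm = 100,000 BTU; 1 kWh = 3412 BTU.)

Heat load = 62.1 × 10⁶ BTU = 62,100,000 BTU
Gas: input = 62,100,000 / 0.97 = 64,020,619 BTU = 640.2 therm → 640.2 × $1.54 = $985.92
Electric: 62,100,000 BTU / 3412 = 18,200 kWh → × $0.223 = $4,058.70
Difference = |$985.92 − $4,058.70| = $3,072.79

$3072.79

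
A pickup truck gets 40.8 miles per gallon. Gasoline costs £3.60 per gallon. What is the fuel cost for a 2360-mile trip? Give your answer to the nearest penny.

£208.24

Fuel = 2360 mi / 40.8 mpg = 57.84 gal
Cost = 57.84 gal × £3.60/gal = £208.24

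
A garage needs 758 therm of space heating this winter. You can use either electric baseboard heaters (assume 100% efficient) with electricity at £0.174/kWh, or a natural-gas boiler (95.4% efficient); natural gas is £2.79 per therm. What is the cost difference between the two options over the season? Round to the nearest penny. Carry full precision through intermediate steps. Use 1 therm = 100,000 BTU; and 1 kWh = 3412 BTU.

£1648.74

Heat load = 758 therm × 100,000 = 75,800,000 BTU
Gas: input = 75,800,000 / 0.954 = 79,454,927 BTU = 794.5 therm → 794.5 × £2.79 = £2,216.79
Electric: 75,800,000 BTU / 3412 = 22,220 kWh → × £0.174 = £3,865.53
Difference = |£2,216.79 − £3,865.53| = £1,648.74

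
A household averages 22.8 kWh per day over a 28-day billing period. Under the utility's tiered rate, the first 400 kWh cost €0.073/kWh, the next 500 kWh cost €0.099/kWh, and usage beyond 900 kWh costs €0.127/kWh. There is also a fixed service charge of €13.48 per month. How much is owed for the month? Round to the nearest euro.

€66

Usage = 22.8 kWh/day × 28 days = 638.4 kWh
First 400 kWh × €0.073 = €29.20
Next 238.4 kWh × €0.099 = €23.60
Remaining tier: 0 kWh (not reached)
Energy charge = €52.80; + service €13.48 = €66.28 ≈ €66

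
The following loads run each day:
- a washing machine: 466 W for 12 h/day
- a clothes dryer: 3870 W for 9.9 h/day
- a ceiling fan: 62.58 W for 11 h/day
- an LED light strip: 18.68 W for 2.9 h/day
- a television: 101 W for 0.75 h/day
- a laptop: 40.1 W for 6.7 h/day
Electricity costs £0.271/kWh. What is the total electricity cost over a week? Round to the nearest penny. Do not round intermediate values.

£85.35

washing machine: 466 W × 12 h × 7 d = 39,144 Wh = 39.14 kWh
clothes dryer: 3870 W × 9.9 h × 7 d = 268,191 Wh = 268.2 kWh
ceiling fan: 62.58 W × 11 h × 7 d = 4,819 Wh = 4.819 kWh
LED light strip: 18.68 W × 2.9 h × 7 d = 379 Wh = 0.3792 kWh
television: 101 W × 0.75 h × 7 d = 530 Wh = 0.5302 kWh
laptop: 40.1 W × 6.7 h × 7 d = 1,881 Wh = 1.881 kWh
Total energy = 39.14 + 268.2 + 4.819 + 0.3792 + 0.5302 + 1.881 = 314.9 kWh
Cost = 314.9 kWh × £0.271 = £85.35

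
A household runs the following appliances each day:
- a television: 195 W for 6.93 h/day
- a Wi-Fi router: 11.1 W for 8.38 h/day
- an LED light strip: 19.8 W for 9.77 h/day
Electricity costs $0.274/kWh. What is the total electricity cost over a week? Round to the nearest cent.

television: 195 W × 6.93 h × 7 d = 9,459 Wh = 9.459 kWh
Wi-Fi router: 11.1 W × 8.38 h × 7 d = 651 Wh = 0.6511 kWh
LED light strip: 19.8 W × 9.77 h × 7 d = 1,354 Wh = 1.354 kWh
Total energy = 9.459 + 0.6511 + 1.354 = 11.46 kWh
Cost = 11.46 kWh × $0.274 = $3.14

$3.14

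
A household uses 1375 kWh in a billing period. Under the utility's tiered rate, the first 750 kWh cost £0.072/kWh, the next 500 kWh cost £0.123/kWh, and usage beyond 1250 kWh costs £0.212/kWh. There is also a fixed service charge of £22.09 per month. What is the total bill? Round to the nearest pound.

First 750 kWh × £0.072 = £54.00
Next 500 kWh × £0.123 = £61.50
Remaining 125 kWh × £0.212 = £26.50
Energy charge = £142.00; + service £22.09 = £164.09 ≈ £164

£164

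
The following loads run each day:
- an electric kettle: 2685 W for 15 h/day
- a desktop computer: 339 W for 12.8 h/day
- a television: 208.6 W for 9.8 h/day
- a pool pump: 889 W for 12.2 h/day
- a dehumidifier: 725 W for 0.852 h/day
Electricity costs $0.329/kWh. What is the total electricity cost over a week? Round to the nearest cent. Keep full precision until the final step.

$133.85

electric kettle: 2685 W × 15 h × 7 d = 281,925 Wh = 281.9 kWh
desktop computer: 339 W × 12.8 h × 7 d = 30,374 Wh = 30.37 kWh
television: 208.6 W × 9.8 h × 7 d = 14,310 Wh = 14.31 kWh
pool pump: 889 W × 12.2 h × 7 d = 75,921 Wh = 75.92 kWh
dehumidifier: 725 W × 0.852 h × 7 d = 4,324 Wh = 4.324 kWh
Total energy = 281.9 + 30.37 + 14.31 + 75.92 + 4.324 = 406.9 kWh
Cost = 406.9 kWh × $0.329 = $133.85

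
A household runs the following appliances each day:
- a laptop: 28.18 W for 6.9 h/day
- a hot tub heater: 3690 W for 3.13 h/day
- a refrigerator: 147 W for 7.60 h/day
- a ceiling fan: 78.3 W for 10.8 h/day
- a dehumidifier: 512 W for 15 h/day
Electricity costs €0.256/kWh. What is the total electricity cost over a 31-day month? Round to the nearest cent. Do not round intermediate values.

€169.73

laptop: 28.18 W × 6.9 h × 31 d = 6,028 Wh = 6.028 kWh
hot tub heater: 3690 W × 3.13 h × 31 d = 358,041 Wh = 358 kWh
refrigerator: 147 W × 7.60 h × 31 d = 34,633 Wh = 34.63 kWh
ceiling fan: 78.3 W × 10.8 h × 31 d = 26,215 Wh = 26.21 kWh
dehumidifier: 512 W × 15 h × 31 d = 238,080 Wh = 238.1 kWh
Total energy = 6.028 + 358 + 34.63 + 26.21 + 238.1 = 663 kWh
Cost = 663 kWh × €0.256 = €169.73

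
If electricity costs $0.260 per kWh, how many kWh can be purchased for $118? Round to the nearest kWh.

$118 / $0.260 per kWh = 453.8 kWh

454 kWh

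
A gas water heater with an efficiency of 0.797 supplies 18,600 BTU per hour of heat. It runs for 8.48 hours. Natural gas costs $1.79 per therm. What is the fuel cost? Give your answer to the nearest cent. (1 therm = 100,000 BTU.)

$3.54

Heat delivered = 18,600 BTU/h × 8.48 h = 157,728 BTU
Gas input = 157,728 / 0.797 = 197,902 BTU
= 197,902 / 100,000 = 1.979 therm
Cost = 1.979 × $1.79/therm = $3.54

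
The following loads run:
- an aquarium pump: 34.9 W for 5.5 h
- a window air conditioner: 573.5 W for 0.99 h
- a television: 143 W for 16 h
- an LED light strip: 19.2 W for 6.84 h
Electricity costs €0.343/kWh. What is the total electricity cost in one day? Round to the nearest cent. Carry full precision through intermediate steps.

aquarium pump: 34.9 W × 5.5 h = 192 Wh = 0.1919 kWh
window air conditioner: 573.5 W × 0.99 h = 568 Wh = 0.5678 kWh
television: 143 W × 16 h = 2,288 Wh = 2.288 kWh
LED light strip: 19.2 W × 6.84 h = 131 Wh = 0.1313 kWh
Total energy = 0.1919 + 0.5678 + 2.288 + 0.1313 = 3.179 kWh
Cost = 3.179 kWh × €0.343 = €1.09

€1.09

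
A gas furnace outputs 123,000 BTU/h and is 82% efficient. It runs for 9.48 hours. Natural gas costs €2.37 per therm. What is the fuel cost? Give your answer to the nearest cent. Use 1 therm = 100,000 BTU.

Heat delivered = 123,000 BTU/h × 9.48 h = 1,166,040 BTU
Gas input = 1,166,040 / 0.82 = 1,422,000 BTU
= 1,422,000 / 100,000 = 14.22 therm
Cost = 14.22 × €2.37/therm = €33.70

€33.70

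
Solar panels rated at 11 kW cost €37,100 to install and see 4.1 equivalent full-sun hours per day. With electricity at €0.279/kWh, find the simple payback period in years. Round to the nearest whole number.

Daily generation = 11 kW × 4.1 h = 45.1 kWh
Annual generation = 45.1 × 365 = 16461 kWh
Annual savings = 16461 × €0.279 = €4,592.76
Payback = €37,100 / €4,592.76 = 8.08 years

8 years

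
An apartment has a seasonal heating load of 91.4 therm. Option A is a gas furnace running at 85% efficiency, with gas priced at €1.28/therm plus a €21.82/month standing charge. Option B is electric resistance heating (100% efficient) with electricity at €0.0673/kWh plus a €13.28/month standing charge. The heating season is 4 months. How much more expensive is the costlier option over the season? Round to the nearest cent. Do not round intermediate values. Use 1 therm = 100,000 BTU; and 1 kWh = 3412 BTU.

Heat load = 91.4 therm × 100,000 = 9,140,000 BTU
Gas: input = 9,140,000 / 0.85 = 10,752,941 BTU = 107.5 therm → 107.5 × €1.28 = €137.64; + 4 × €21.82 standing = €224.92
Electric: 9,140,000 BTU / 3412 = 2,679 kWh → × €0.0673 = €180.28; + 4 × €13.28 standing = €233.40
Difference = |€224.92 − €233.40| = €8.48

€8.48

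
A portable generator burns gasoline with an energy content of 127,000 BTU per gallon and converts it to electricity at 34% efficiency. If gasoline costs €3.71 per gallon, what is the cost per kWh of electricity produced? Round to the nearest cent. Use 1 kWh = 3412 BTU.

€0.29

Electrical output per gallon = 127,000 BTU × 0.34 / 3412 BTU/kWh = 12.66 kWh
Cost per kWh = €3.71 / 12.66 kWh = €0.293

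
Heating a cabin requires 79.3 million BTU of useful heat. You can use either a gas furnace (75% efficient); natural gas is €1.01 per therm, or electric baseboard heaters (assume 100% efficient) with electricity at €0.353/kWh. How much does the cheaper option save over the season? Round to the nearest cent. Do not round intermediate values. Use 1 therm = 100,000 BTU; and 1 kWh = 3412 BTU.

Heat load = 79.3 × 10⁶ BTU = 79,300,000 BTU
Gas: input = 79,300,000 / 0.75 = 105,733,333 BTU = 1,057 therm → 1,057 × €1.01 = €1,067.91
Electric: 79,300,000 BTU / 3412 = 23,240 kWh → × €0.353 = €8,204.25
Difference = |€1,067.91 − €8,204.25| = €7,136.34

€7136.34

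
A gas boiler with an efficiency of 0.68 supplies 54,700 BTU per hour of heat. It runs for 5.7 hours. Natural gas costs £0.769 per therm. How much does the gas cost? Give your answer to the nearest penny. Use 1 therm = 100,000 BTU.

£3.53

Heat delivered = 54,700 BTU/h × 5.7 h = 311,790 BTU
Gas input = 311,790 / 0.68 = 458,515 BTU
= 458,515 / 100,000 = 4.585 therm
Cost = 4.585 × £0.769/therm = £3.53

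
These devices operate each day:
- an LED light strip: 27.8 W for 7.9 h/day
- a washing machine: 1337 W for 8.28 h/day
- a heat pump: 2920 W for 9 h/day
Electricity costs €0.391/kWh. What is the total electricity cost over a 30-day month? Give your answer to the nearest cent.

€440.70

LED light strip: 27.8 W × 7.9 h × 30 d = 6,589 Wh = 6.589 kWh
washing machine: 1337 W × 8.28 h × 30 d = 332,111 Wh = 332.1 kWh
heat pump: 2920 W × 9 h × 30 d = 788,400 Wh = 788.4 kWh
Total energy = 6.589 + 332.1 + 788.4 = 1,127 kWh
Cost = 1,127 kWh × €0.391 = €440.70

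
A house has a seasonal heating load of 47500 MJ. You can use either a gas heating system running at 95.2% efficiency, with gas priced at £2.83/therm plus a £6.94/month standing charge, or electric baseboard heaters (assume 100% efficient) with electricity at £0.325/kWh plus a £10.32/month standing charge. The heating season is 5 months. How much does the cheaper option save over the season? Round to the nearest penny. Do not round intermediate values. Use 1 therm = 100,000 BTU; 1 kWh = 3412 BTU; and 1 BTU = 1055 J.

£2967.08

Heat load = 47500 MJ = 47,500,000,000 J / 1055 = 45,023,697 BTU
Gas: input = 45,023,697 / 0.952 = 47,293,799 BTU = 472.9 therm → 472.9 × £2.83 = £1,338.41; + 5 × £6.94 standing = £1,373.11
Electric: 45,023,697 BTU / 3412 = 13,200 kWh → × £0.325 = £4,288.60; + 5 × £10.32 standing = £4,340.20
Difference = |£1,373.11 − £4,340.20| = £2,967.08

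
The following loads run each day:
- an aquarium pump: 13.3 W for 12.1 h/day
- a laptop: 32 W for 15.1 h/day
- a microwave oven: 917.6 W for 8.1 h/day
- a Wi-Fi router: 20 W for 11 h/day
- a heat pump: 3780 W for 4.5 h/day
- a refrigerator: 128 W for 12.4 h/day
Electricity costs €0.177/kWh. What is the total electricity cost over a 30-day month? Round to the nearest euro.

€143

aquarium pump: 13.3 W × 12.1 h × 30 d = 4,828 Wh = 4.828 kWh
laptop: 32 W × 15.1 h × 30 d = 14,496 Wh = 14.5 kWh
microwave oven: 917.6 W × 8.1 h × 30 d = 222,977 Wh = 223 kWh
Wi-Fi router: 20 W × 11 h × 30 d = 6,600 Wh = 6.6 kWh
heat pump: 3780 W × 4.5 h × 30 d = 510,300 Wh = 510.3 kWh
refrigerator: 128 W × 12.4 h × 30 d = 47,616 Wh = 47.62 kWh
Total energy = 4.828 + 14.5 + 223 + 6.6 + 510.3 + 47.62 = 806.8 kWh
Cost = 806.8 kWh × €0.177 = €142.81 ≈ €143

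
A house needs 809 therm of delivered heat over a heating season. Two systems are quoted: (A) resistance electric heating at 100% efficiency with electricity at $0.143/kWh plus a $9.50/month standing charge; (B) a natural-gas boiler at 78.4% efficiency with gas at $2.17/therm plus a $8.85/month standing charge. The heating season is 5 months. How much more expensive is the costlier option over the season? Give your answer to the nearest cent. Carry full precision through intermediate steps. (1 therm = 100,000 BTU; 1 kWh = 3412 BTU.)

Heat load = 809 therm × 100,000 = 80,900,000 BTU
Gas: input = 80,900,000 / 0.784 = 103,188,776 BTU = 1,032 therm → 1,032 × $2.17 = $2,239.20; + 5 × $8.85 standing = $2,283.45
Electric: 80,900,000 BTU / 3412 = 23,710 kWh → × $0.143 = $3,390.59; + 5 × $9.50 standing = $3,438.09
Difference = |$2,283.45 − $3,438.09| = $1,154.65

$1154.65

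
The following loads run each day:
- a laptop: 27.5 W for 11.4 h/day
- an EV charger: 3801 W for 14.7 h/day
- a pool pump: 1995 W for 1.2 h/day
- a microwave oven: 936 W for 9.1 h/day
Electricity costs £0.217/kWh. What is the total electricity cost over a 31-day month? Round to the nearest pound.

laptop: 27.5 W × 11.4 h × 31 d = 9,718 Wh = 9.719 kWh
EV charger: 3801 W × 14.7 h × 31 d = 1,732,116 Wh = 1,732 kWh
pool pump: 1995 W × 1.2 h × 31 d = 74,214 Wh = 74.21 kWh
microwave oven: 936 W × 9.1 h × 31 d = 264,046 Wh = 264 kWh
Total energy = 9.719 + 1,732 + 74.21 + 264 = 2,080 kWh
Cost = 2,080 kWh × £0.217 = £451.38 ≈ £451

£451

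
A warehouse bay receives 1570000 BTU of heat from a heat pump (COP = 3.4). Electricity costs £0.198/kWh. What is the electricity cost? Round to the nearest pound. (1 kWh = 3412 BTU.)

Heat delivered = 1,570,000 BTU / 3412 = 460.1 kWh
Electrical input = 460.1 kWh / 3.4 = 135.3 kWh
Cost = 135.3 × £0.198/kWh = £26.80 ≈ £27

£27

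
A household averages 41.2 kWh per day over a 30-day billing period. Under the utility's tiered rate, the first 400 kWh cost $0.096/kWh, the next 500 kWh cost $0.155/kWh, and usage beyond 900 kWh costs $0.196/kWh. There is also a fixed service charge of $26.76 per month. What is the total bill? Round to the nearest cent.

Usage = 41.2 kWh/day × 30 days = 1236 kWh
First 400 kWh × $0.096 = $38.40
Next 500 kWh × $0.155 = $77.50
Remaining 336 kWh × $0.196 = $65.86
Energy charge = $181.76; + service $26.76 = $208.52

$208.52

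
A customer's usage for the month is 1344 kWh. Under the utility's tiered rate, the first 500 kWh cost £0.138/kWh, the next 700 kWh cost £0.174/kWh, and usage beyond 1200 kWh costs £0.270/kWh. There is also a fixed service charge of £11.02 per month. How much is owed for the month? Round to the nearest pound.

First 500 kWh × £0.138 = £69.00
Next 700 kWh × £0.174 = £121.80
Remaining 144 kWh × £0.270 = £38.88
Energy charge = £229.68; + service £11.02 = £240.70 ≈ £241

£241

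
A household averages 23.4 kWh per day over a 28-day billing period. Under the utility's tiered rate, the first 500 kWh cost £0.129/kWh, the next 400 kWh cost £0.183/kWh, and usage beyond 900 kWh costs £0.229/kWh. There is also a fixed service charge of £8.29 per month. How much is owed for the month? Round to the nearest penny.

Usage = 23.4 kWh/day × 28 days = 655.2 kWh
First 500 kWh × £0.129 = £64.50
Next 155.2 kWh × £0.183 = £28.40
Remaining tier: 0 kWh (not reached)
Energy charge = £92.90; + service £8.29 = £101.19

£101.19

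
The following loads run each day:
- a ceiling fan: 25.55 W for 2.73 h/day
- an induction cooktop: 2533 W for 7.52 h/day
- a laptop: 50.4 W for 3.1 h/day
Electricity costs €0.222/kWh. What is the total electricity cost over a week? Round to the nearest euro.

ceiling fan: 25.55 W × 2.73 h × 7 d = 488 Wh = 0.4883 kWh
induction cooktop: 2533 W × 7.52 h × 7 d = 133,337 Wh = 133.3 kWh
laptop: 50.4 W × 3.1 h × 7 d = 1,094 Wh = 1.094 kWh
Total energy = 0.4883 + 133.3 + 1.094 = 134.9 kWh
Cost = 134.9 kWh × €0.222 = €29.95 ≈ €30

€30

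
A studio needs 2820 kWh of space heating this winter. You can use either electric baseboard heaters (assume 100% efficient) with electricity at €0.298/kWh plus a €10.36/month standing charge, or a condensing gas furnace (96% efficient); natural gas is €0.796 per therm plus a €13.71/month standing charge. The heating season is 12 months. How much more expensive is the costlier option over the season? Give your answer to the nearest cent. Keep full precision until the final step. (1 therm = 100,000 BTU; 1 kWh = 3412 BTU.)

Heat load = 2820 kWh × 3412 = 9,621,840 BTU
Gas: input = 9,621,840 / 0.96 = 10,022,750 BTU = 100.2 therm → 100.2 × €0.796 = €79.78; + 12 × €13.71 standing = €244.30
Electric: 9,621,840 BTU / 3412 = 2,820 kWh → × €0.298 = €840.36; + 12 × €10.36 standing = €964.68
Difference = |€244.30 − €964.68| = €720.38

€720.38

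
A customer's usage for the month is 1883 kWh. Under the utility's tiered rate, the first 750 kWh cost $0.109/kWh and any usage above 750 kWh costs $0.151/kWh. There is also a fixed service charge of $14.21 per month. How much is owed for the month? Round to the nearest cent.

First 750 kWh × $0.109 = $81.75
Remaining 1133 kWh × $0.151 = $171.08
Energy charge = $252.83; + service $14.21 = $267.04

$267.04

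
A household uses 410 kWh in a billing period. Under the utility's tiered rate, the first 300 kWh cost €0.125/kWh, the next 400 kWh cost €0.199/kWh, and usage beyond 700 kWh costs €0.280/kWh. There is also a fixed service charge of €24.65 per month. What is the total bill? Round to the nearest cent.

First 300 kWh × €0.125 = €37.50
Next 110 kWh × €0.199 = €21.89
Remaining tier: 0 kWh (not reached)
Energy charge = €59.39; + service €24.65 = €84.04

€84.04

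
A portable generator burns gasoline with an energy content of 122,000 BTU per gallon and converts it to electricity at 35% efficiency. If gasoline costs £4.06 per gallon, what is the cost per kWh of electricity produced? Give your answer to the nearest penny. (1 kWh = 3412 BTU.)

£0.32

Electrical output per gallon = 122,000 BTU × 0.35 / 3412 BTU/kWh = 12.51 kWh
Cost per kWh = £4.06 / 12.51 kWh = £0.324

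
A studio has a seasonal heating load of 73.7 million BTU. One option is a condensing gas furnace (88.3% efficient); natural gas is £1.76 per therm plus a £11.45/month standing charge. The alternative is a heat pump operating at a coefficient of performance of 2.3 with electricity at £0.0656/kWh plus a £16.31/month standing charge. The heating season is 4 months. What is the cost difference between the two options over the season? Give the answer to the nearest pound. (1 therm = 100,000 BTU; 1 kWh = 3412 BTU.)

£833

Heat load = 73.7 × 10⁶ BTU = 73,700,000 BTU
Gas: input = 73,700,000 / 0.883 = 83,465,459 BTU = 834.7 therm → 834.7 × £1.76 = £1,468.99; + 4 × £11.45 standing = £1,514.79
Heat pump: 73,700,000 BTU / 3412 = 21,600 kWh heat; / 2.3 = 9,391 kWh in → × £0.0656 = £616.08; + 4 × £16.31 standing = £681.32
Difference = |£1,514.79 − £681.32| = £833.48 ≈ £833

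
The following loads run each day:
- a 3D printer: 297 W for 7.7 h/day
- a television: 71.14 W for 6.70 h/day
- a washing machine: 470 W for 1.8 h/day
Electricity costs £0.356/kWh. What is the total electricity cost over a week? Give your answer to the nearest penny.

3D printer: 297 W × 7.7 h × 7 d = 16,008 Wh = 16.01 kWh
television: 71.14 W × 6.70 h × 7 d = 3,336 Wh = 3.336 kWh
washing machine: 470 W × 1.8 h × 7 d = 5,922 Wh = 5.922 kWh
Total energy = 16.01 + 3.336 + 5.922 = 25.27 kWh
Cost = 25.27 kWh × £0.356 = £8.99

£8.99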